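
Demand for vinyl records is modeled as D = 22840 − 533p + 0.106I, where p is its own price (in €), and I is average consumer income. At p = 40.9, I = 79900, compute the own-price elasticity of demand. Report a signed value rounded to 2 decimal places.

At the given values, D = 22840 − 533(40.9) + 0.106(79900) = 9509.7.
∂D/∂p = −533.
E = (-533) × (40.9/9509.7) = -2.2923…

-2.29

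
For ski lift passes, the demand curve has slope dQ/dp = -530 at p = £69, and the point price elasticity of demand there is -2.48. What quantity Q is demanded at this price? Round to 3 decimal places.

14745.968

Ed = (dQ/dp)·(p/Q) ⇒ Q = (dQ/dp)·p/Ed = (-530)·69/(-2.48) = 14745.96774…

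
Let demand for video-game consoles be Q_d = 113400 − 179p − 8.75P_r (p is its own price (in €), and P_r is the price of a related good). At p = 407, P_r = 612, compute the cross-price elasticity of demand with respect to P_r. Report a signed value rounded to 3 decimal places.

-0.152

At the given values, Q_d = 113400 − 179(407) − 8.75(612) = 35192.
∂Q_d/∂P_r = -8.75.
E = (-8.75) × (612/35192) = -0.15216…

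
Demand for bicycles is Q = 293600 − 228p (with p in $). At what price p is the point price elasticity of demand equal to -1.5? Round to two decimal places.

Ed = −228p/(293600 − 228p). Set this equal to -1.5:
228p = 1.5·(293600 − 228p) ⇒ 228p(1 + 1.5) = 1.5·293600
p = 1.5·293600 / (228·2.5) = 772.6315…

772.63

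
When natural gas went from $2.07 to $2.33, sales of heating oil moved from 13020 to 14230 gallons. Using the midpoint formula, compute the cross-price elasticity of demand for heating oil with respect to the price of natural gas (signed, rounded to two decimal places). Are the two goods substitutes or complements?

0.75; substitutes

%ΔQ_{heating oil} = (14230 − 13020)/avg = 1210/13625 = 0.088807…
%ΔP_{natural gas} = (2.33 − 2.07)/avg = 0.26/2.2 = 0.118181…
E_cross = (1210/13625) / (0.26/2.2) = 0.7514…
E_cross > 0 ⇒ the goods are substitutes.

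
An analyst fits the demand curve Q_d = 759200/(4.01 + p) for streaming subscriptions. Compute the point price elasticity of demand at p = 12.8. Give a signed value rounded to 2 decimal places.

-0.76

dQ_d/dp = −759200/(4.01 + p)² = -2686.71. At p = 12.8, Q_d = 45163.6.
Ed = (dQ_d/dp)·(p/Q_d) = (-2686.71) × (12.8/45163.6) = -0.7614…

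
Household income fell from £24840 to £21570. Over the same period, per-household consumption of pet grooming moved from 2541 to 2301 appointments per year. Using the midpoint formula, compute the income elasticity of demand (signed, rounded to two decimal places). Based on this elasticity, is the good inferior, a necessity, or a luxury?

%ΔQ = (2301 − 2541)/[( 2541 + 2301)/2] = -240/2421 = -0.099132…
%ΔIncome = (21570 − 24840)/[( 24840 + 21570)/2] = -3270/23205 = -0.140917…
E_income = (-240/2421) / (-3270/23205) = 0.7034…
0 < E_income < 1 ⇒ normal good, necessity.

0.70; necessity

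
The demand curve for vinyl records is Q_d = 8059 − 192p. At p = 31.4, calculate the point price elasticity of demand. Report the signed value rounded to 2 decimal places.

dQ_d/dp = −192. At p = 31.4, Q_d = 8059 − 192(31.4) = 2030.2.
Ed = (dQ_d/dp)·(p/Q_d) = −192 × (31.4/2030.2) = -2.9695…

-2.97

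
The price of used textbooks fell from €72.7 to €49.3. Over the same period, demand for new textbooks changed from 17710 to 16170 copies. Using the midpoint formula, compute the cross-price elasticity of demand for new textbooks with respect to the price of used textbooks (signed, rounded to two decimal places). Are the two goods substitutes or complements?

%ΔQ_{new textbooks} = (16170 − 17710)/avg = -1540/16940 = -0.090909…
%ΔP_{used textbooks} = (49.3 − 72.7)/avg = -23.4/61 = -0.383606…
E_cross = (-1540/16940) / (-23.4/61) = 0.2369…
E_cross > 0 ⇒ the goods are substitutes.

0.24; substitutes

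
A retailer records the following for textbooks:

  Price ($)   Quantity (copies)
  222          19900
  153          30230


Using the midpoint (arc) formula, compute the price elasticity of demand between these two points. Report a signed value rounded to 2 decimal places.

%ΔQ = (30230 − 19900) / [(19900 + 30230)/2] = 10330/25065 = 0.412128…
%ΔP = (153 − 222) / [(222 + 153)/2] = -69/187.5 = -0.368
Arc Ed = %ΔQ / %ΔP = (10330/25065) / (-69/187.5) = -1.1199…

-1.12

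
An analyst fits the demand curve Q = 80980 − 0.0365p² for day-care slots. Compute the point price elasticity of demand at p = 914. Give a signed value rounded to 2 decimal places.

dQ/dp = −2·0.0365·p = -66.722. At p = 914, Q = 50488.046.
Ed = (dQ/dp)·(p/Q) = (-66.722) × (914/50488.046) = -1.2078…

-1.21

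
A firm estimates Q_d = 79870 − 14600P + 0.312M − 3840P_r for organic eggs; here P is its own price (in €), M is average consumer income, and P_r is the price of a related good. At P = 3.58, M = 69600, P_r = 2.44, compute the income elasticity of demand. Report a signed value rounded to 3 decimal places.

0.544

At the given values, Q_d = 79870 − 14600(3.58) + 0.312(69600) − 3840(2.44) = 39947.6.
∂Q_d/∂M = 0.312.
E = (0.312) × (69600/39947.6) = 0.54359…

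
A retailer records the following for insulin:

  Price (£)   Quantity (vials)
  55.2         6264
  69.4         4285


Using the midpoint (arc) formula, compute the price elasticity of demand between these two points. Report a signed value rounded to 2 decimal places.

-1.65

%ΔQ = (4285 − 6264) / [(6264 + 4285)/2] = -1979/5274.5 = -0.375201…
%ΔP = (69.4 − 55.2) / [(55.2 + 69.4)/2] = 14.2/62.3 = 0.227929…
Arc Ed = %ΔQ / %ΔP = (-1979/5274.5) / (14.2/62.3) = -1.6461…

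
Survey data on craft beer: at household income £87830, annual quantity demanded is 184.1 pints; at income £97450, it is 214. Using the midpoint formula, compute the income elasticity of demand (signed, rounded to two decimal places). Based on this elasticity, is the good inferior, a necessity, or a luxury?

1.45; luxury

%ΔQ = (214 − 184.1)/[( 184.1 + 214)/2] = 29.9/199.05 = 0.150213…
%ΔIncome = (97450 − 87830)/[( 87830 + 97450)/2] = 9620/92640 = 0.103842…
E_income = (29.9/199.05) / (9620/92640) = 1.4465…
E_income > 1 ⇒ normal good, luxury.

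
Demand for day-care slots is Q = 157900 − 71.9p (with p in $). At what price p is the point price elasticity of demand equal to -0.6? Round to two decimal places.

823.54

Ed = −71.9p/(157900 − 71.9p). Set this equal to -0.6:
71.9p = 0.6·(157900 − 71.9p) ⇒ 71.9p(1 + 0.6) = 0.6·157900
p = 0.6·157900 / (71.9·1.6) = 823.5396…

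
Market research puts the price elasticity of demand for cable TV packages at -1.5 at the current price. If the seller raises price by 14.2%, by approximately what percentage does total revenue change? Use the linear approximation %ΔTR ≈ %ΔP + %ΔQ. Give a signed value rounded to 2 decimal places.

-7.10%

%ΔQ ≈ Ed × %ΔP = (-1.5) × (+14.2%) = -21.3000%
%ΔTR ≈ %ΔP + %ΔQ = (+14.2%) + (-21.3000%) = -7.1000%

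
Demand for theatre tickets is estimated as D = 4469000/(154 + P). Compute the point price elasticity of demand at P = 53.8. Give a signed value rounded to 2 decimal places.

-0.26

dD/dP = −4469000/(154 + P)² = -103.495. At P = 53.8, D = 21506.3.
Ed = (dD/dP)·(P/D) = (-103.495) × (53.8/21506.3) = -0.2589…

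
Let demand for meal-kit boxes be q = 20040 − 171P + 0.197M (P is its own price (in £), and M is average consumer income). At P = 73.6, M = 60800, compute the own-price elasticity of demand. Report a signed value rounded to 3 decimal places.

-0.648

At the given values, q = 20040 − 171(73.6) + 0.197(60800) = 19432.
∂q/∂P = −171.
E = (-171) × (73.6/19432) = -0.64767…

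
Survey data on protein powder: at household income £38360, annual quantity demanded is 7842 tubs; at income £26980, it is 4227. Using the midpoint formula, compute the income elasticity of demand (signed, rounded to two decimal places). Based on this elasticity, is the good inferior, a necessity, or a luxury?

1.72; luxury

%ΔQ = (4227 − 7842)/[( 7842 + 4227)/2] = -3615/6034.5 = -0.599055…
%ΔIncome = (26980 − 38360)/[( 38360 + 26980)/2] = -11380/32670 = -0.348331…
E_income = (-3615/6034.5) / (-11380/32670) = 1.7197…
E_income > 1 ⇒ normal good, luxury.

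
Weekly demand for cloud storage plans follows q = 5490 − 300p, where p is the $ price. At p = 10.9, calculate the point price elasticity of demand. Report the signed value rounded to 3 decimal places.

dq/dp = −300. At p = 10.9, q = 5490 − 300(10.9) = 2220.
Ed = (dq/dp)·(p/q) = −300 × (10.9/2220) = -1.47297…

-1.473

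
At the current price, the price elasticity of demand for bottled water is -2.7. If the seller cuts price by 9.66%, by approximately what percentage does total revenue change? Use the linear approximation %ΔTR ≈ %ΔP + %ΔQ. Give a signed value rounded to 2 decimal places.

+16.42%

%ΔQ ≈ Ed × %ΔP = (-2.7) × (-9.66%) = +26.0820%
%ΔTR ≈ %ΔP + %ΔQ = (-9.66%) + (+26.0820%) = +16.4220%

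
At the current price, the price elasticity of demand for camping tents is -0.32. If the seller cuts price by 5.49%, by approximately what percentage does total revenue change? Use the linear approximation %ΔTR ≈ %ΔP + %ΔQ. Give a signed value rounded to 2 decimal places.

%ΔQ ≈ Ed × %ΔP = (-0.32) × (-5.49%) = +1.7568%
%ΔTR ≈ %ΔP + %ΔQ = (-5.49%) + (+1.7568%) = -3.7332%

-3.73%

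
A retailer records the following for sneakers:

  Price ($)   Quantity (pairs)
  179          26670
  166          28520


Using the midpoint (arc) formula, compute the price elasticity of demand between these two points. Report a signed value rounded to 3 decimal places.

-0.890

%ΔQ = (28520 − 26670) / [(26670 + 28520)/2] = 1850/27595 = 0.067041…
%ΔP = (166 − 179) / [(179 + 166)/2] = -13/172.5 = -0.075362…
Arc Ed = %ΔQ / %ΔP = (1850/27595) / (-13/172.5) = -0.88958…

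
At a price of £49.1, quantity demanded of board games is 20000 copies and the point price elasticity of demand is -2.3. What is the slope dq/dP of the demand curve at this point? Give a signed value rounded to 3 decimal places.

-936.864

Ed = (dq/dP)·(P/q) ⇒ dq/dP = Ed·q/P = (-2.3)·20000/49.1 = -936.86354…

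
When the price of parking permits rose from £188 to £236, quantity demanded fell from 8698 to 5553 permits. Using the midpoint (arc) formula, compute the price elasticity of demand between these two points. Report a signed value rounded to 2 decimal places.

-1.95

%ΔQ = (5553 − 8698) / [(8698 + 5553)/2] = -3145/7125.5 = -0.441372…
%ΔP = (236 − 188) / [(188 + 236)/2] = 48/212 = 0.226415…
Arc Ed = %ΔQ / %ΔP = (-3145/7125.5) / (48/212) = -1.9493…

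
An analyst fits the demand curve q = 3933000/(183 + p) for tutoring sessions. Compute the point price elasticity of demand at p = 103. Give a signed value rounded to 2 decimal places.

dq/dp = −3933000/(183 + p)² = -48.083. At p = 103, q = 13751.7.
Ed = (dq/dp)·(p/q) = (-48.083) × (103/13751.7) = -0.3601…

-0.36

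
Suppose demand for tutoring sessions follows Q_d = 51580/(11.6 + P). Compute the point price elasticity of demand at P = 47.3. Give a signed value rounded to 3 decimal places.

dQ_d/dP = −51580/(11.6 + P)² = -14.8679. At P = 47.3, Q_d = 875.722.
Ed = (dQ_d/dP)·(P/Q_d) = (-14.8679) × (47.3/875.722) = -0.80305…

-0.803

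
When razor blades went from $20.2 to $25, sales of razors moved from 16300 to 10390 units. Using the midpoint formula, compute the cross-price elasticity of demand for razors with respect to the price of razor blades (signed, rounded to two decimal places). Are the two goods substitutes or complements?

%ΔQ_{razors} = (10390 − 16300)/avg = -5910/13345 = -0.442862…
%ΔP_{razor blades} = (25 − 20.2)/avg = 4.8/22.6 = 0.212389…
E_cross = (-5910/13345) / (4.8/22.6) = -2.0851…
E_cross < 0 ⇒ the goods are complements.

-2.09; complements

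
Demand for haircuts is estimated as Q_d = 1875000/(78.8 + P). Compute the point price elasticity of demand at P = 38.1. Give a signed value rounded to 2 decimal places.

dQ_d/dP = −1875000/(78.8 + P)² = -137.206. At P = 38.1, Q_d = 16039.3.
Ed = (dQ_d/dP)·(P/Q_d) = (-137.206) × (38.1/16039.3) = -0.3259…

-0.33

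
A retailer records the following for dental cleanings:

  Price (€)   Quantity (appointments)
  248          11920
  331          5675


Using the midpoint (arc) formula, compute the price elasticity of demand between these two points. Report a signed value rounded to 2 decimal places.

%ΔQ = (5675 − 11920) / [(11920 + 5675)/2] = -6245/8797.5 = -0.709860…
%ΔP = (331 − 248) / [(248 + 331)/2] = 83/289.5 = 0.286701…
Arc Ed = %ΔQ / %ΔP = (-6245/8797.5) / (83/289.5) = -2.4759…

-2.48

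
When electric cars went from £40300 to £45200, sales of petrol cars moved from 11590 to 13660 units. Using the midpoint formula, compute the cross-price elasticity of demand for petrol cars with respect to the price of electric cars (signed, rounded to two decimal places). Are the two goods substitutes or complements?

1.43; substitutes

%ΔQ_{petrol cars} = (13660 − 11590)/avg = 2070/12625 = 0.163960…
%ΔP_{electric cars} = (45200 − 40300)/avg = 4900/42750 = 0.114619…
E_cross = (2070/12625) / (4900/42750) = 1.4304…
E_cross > 0 ⇒ the goods are substitutes.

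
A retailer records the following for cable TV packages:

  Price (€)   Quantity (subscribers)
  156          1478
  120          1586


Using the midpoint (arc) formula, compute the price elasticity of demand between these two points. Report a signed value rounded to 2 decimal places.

%ΔQ = (1586 − 1478) / [(1478 + 1586)/2] = 108/1532 = 0.070496…
%ΔP = (120 − 156) / [(156 + 120)/2] = -36/138 = -0.260869…
Arc Ed = %ΔQ / %ΔP = (108/1532) / (-36/138) = -0.2702…

-0.27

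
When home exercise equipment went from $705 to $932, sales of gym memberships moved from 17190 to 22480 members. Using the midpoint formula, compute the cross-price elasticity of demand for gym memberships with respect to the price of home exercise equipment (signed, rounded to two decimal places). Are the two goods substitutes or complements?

0.96; substitutes

%ΔQ_{gym memberships} = (22480 − 17190)/avg = 5290/19835 = 0.266700…
%ΔP_{home exercise equipment} = (932 − 705)/avg = 227/818.5 = 0.277336…
E_cross = (5290/19835) / (227/818.5) = 0.9616…
E_cross > 0 ⇒ the goods are substitutes.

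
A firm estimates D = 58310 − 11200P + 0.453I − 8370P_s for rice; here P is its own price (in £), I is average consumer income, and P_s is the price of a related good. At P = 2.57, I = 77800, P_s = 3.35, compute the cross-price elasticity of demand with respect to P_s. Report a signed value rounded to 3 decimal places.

-0.763

At the given values, D = 58310 − 11200(2.57) + 0.453(77800) − 8370(3.35) = 36729.9.
∂D/∂P_s = -8370.
E = (-8370) × (3.35/36729.9) = -0.76339…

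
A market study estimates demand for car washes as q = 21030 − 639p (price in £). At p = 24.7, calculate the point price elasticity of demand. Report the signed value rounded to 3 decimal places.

-3.008

dq/dp = −639. At p = 24.7, q = 21030 − 639(24.7) = 5246.7.
Ed = (dq/dp)·(p/q) = −639 × (24.7/5246.7) = -3.00823…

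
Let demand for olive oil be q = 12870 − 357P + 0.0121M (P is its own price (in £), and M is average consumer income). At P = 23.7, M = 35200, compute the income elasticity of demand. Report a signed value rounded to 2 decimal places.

At the given values, q = 12870 − 357(23.7) + 0.0121(35200) = 4835.02.
∂q/∂M = 0.0121.
E = (0.0121) × (35200/4835.02) = 0.0880…

0.09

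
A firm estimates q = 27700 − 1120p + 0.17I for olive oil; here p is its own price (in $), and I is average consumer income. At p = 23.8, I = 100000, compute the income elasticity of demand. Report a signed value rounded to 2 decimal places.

At the given values, q = 27700 − 1120(23.8) + 0.17(100000) = 18044.
∂q/∂I = 0.17.
E = (0.17) × (100000/18044) = 0.9421…

0.94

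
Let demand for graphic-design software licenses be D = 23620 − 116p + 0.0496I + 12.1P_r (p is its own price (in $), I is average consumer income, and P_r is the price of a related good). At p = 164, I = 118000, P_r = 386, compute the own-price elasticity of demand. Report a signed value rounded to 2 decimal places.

At the given values, D = 23620 − 116(164) + 0.0496(118000) + 12.1(386) = 15119.4.
∂D/∂p = −116.
E = (-116) × (164/15119.4) = -1.2582…

-1.26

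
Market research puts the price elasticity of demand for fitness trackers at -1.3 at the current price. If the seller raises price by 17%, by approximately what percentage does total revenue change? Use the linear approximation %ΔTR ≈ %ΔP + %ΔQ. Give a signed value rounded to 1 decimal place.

-5.1%

%ΔQ ≈ Ed × %ΔP = (-1.3) × (+17%) = -22.1000%
%ΔTR ≈ %ΔP + %ΔQ = (+17%) + (-22.1000%) = -5.1000%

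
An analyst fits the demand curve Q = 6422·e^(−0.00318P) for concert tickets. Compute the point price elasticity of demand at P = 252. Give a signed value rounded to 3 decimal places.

dQ/dP = −0.00318·Q = -9.16371. At P = 252, Q = 2881.67.
Ed = (dQ/dP)·(P/Q) = (-9.16371) × (252/2881.67) = -0.80136

-0.801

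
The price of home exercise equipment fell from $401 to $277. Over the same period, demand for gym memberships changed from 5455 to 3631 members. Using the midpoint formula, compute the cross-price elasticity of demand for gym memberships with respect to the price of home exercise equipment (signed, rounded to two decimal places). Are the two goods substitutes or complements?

1.10; substitutes

%ΔQ_{gym memberships} = (3631 − 5455)/avg = -1824/4543 = -0.401496…
%ΔP_{home exercise equipment} = (277 − 401)/avg = -124/339 = -0.365781…
E_cross = (-1824/4543) / (-124/339) = 1.0976…
E_cross > 0 ⇒ the goods are substitutes.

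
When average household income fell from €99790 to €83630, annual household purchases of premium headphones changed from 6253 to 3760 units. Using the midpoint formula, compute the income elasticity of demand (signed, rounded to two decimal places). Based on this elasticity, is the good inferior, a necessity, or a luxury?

%ΔQ = (3760 − 6253)/[( 6253 + 3760)/2] = -2493/5006.5 = -0.497952…
%ΔIncome = (83630 − 99790)/[( 99790 + 83630)/2] = -16160/91710 = -0.176207…
E_income = (-2493/5006.5) / (-16160/91710) = 2.8259…
E_income > 1 ⇒ normal good, luxury.

2.83; luxury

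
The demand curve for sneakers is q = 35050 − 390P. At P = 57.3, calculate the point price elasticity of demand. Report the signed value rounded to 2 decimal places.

-1.76

dq/dP = −390. At P = 57.3, q = 35050 − 390(57.3) = 12703.
Ed = (dq/dP)·(P/q) = −390 × (57.3/12703) = -1.7591…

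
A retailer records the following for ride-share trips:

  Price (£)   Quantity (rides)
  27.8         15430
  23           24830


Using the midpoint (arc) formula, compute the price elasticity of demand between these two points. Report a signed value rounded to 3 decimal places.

-2.471

%ΔQ = (24830 − 15430) / [(15430 + 24830)/2] = 9400/20130 = 0.466964…
%ΔP = (23 − 27.8) / [(27.8 + 23)/2] = -4.8/25.4 = -0.188976…
Arc Ed = %ΔQ / %ΔP = (9400/20130) / (-4.8/25.4) = -2.47102…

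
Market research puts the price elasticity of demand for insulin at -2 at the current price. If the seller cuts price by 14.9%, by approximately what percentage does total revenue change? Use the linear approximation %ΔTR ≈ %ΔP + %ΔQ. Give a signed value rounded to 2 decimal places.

+14.90%

%ΔQ ≈ Ed × %ΔP = (-2) × (-14.9%) = +29.8000%
%ΔTR ≈ %ΔP + %ΔQ = (-14.9%) + (+29.8000%) = +14.9000%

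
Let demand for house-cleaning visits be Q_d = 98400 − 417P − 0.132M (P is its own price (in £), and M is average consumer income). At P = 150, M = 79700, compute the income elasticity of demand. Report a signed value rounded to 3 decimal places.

At the given values, Q_d = 98400 − 417(150) − 0.132(79700) = 25329.6.
∂Q_d/∂M = -0.132.
E = (-0.132) × (79700/25329.6) = -0.41534…

-0.415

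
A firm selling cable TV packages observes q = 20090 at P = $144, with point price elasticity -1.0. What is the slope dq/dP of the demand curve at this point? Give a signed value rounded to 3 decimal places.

-139.514

Ed = (dq/dP)·(P/q) ⇒ dq/dP = Ed·q/P = (-1.0)·20090/144 = -139.51388…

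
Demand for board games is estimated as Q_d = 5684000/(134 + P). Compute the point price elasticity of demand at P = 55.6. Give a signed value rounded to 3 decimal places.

dQ_d/dP = −5684000/(134 + P)² = -158.117. At P = 55.6, Q_d = 29978.9.
Ed = (dQ_d/dP)·(P/Q_d) = (-158.117) × (55.6/29978.9) = -0.29324…

-0.293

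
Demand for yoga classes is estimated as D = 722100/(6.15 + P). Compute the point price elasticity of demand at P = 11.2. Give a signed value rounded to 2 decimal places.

dD/dP = −722100/(6.15 + P)² = -2398.82. At P = 11.2, D = 41619.6.
Ed = (dD/dP)·(P/D) = (-2398.82) × (11.2/41619.6) = -0.6455…

-0.65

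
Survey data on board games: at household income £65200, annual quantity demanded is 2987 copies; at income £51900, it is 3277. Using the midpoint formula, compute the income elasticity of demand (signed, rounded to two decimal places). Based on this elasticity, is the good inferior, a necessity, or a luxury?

-0.41; inferior

%ΔQ = (3277 − 2987)/[( 2987 + 3277)/2] = 290/3132 = 0.092592…
%ΔIncome = (51900 − 65200)/[( 65200 + 51900)/2] = -13300/58550 = -0.227156…
E_income = (290/3132) / (-13300/58550) = -0.4076…
E_income < 0 ⇒ inferior good.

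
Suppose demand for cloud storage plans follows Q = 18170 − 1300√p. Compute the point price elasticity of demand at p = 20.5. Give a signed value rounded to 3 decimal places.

dQ/dp = −1300/(2√p) = -143.561. At p = 20.5, Q = 12284.
Ed = (dQ/dp)·(p/Q) = (-143.561) × (20.5/12284) = -0.23957…

-0.240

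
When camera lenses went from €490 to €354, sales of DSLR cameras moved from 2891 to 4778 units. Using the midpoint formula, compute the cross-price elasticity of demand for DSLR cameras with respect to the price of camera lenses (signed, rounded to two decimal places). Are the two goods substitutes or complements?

-1.53; complements

%ΔQ_{DSLR cameras} = (4778 − 2891)/avg = 1887/3834.5 = 0.492111…
%ΔP_{camera lenses} = (354 − 490)/avg = -136/422 = -0.322274…
E_cross = (1887/3834.5) / (-136/422) = -1.5269…
E_cross < 0 ⇒ the goods are complements.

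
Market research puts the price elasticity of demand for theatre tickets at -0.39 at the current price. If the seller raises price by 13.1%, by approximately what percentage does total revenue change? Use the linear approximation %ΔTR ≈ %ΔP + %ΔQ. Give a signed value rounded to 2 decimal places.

%ΔQ ≈ Ed × %ΔP = (-0.39) × (+13.1%) = -5.1090%
%ΔTR ≈ %ΔP + %ΔQ = (+13.1%) + (-5.1090%) = +7.9910%

+7.99%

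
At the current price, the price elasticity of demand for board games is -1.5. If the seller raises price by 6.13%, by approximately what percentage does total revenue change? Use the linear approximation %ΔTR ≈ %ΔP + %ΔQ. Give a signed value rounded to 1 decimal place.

%ΔQ ≈ Ed × %ΔP = (-1.5) × (+6.13%) = -9.1950%
%ΔTR ≈ %ΔP + %ΔQ = (+6.13%) + (-9.1950%) = -3.0650%

-3.1%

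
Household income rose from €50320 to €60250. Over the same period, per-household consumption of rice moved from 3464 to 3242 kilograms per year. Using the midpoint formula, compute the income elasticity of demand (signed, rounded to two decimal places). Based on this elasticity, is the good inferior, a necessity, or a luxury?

-0.37; inferior

%ΔQ = (3242 − 3464)/[( 3464 + 3242)/2] = -222/3353 = -0.066209…
%ΔIncome = (60250 − 50320)/[( 50320 + 60250)/2] = 9930/55285 = 0.179614…
E_income = (-222/3353) / (9930/55285) = -0.3686…
E_income < 0 ⇒ inferior good.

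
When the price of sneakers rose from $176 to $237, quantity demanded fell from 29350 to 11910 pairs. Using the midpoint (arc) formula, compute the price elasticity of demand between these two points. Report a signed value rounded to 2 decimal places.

-2.86

%ΔQ = (11910 − 29350) / [(29350 + 11910)/2] = -17440/20630 = -0.845370…
%ΔP = (237 − 176) / [(176 + 237)/2] = 61/206.5 = 0.295399…
Arc Ed = %ΔQ / %ΔP = (-17440/20630) / (61/206.5) = -2.8617…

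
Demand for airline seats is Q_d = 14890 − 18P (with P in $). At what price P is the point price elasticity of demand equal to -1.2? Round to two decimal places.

451.21

Ed = −18P/(14890 − 18P). Set this equal to -1.2:
18P = 1.2·(14890 − 18P) ⇒ 18P(1 + 1.2) = 1.2·14890
P = 1.2·14890 / (18·2.2) = 451.2121…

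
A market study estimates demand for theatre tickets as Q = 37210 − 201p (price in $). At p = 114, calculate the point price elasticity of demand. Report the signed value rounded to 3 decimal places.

-1.603

dQ/dp = −201. At p = 114, Q = 37210 − 201(114) = 14296.
Ed = (dQ/dp)·(p/Q) = −201 × (114/14296) = -1.60282…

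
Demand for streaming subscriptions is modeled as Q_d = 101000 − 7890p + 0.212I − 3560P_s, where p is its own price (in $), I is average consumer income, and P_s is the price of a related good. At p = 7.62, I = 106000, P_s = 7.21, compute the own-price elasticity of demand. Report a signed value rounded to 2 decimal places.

At the given values, Q_d = 101000 − 7890(7.62) + 0.212(106000) − 3560(7.21) = 37682.6.
∂Q_d/∂p = −7890.
E = (-7890) × (7.62/37682.6) = -1.5954…

-1.60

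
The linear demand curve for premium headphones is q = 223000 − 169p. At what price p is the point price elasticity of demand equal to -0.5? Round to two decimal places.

439.84

Ed = −169p/(223000 − 169p). Set this equal to -0.5:
169p = 0.5·(223000 − 169p) ⇒ 169p(1 + 0.5) = 0.5·223000
p = 0.5·223000 / (169·1.5) = 439.8422…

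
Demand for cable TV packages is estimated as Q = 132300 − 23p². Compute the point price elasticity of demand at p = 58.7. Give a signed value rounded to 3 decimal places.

dQ/dp = −2·23·p = -2700.2. At p = 58.7, Q = 53049.13.
Ed = (dQ/dp)·(p/Q) = (-2700.2) × (58.7/53049.13) = -2.98782…

-2.988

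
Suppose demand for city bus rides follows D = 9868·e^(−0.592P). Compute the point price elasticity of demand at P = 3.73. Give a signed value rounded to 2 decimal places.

dD/dP = −0.592·D = -642.036. At P = 3.73, D = 1084.52.
Ed = (dD/dP)·(P/D) = (-642.036) × (3.73/1084.52) = -2.2081…

-2.21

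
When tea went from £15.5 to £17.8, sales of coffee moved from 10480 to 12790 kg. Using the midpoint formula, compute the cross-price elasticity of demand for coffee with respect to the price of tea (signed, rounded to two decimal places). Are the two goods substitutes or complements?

1.44; substitutes

%ΔQ_{coffee} = (12790 − 10480)/avg = 2310/11635 = 0.198538…
%ΔP_{tea} = (17.8 − 15.5)/avg = 2.3/16.65 = 0.138138…
E_cross = (2310/11635) / (2.3/16.65) = 1.4372…
E_cross > 0 ⇒ the goods are substitutes.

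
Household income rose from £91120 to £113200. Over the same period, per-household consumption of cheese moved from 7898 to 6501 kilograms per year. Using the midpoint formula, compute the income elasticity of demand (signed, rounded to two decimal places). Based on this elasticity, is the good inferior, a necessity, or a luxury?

-0.90; inferior

%ΔQ = (6501 − 7898)/[( 7898 + 6501)/2] = -1397/7199.5 = -0.194041…
%ΔIncome = (113200 − 91120)/[( 91120 + 113200)/2] = 22080/102160 = 0.216131…
E_income = (-1397/7199.5) / (22080/102160) = -0.8977…
E_income < 0 ⇒ inferior good.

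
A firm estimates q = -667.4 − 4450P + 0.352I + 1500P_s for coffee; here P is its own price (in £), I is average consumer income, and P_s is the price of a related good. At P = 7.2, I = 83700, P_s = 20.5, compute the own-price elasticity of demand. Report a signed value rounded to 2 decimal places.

At the given values, q = -667.4 − 4450(7.2) + 0.352(83700) + 1500(20.5) = 27505.
∂q/∂P = −4450.
E = (-4450) × (7.2/27505) = -1.1648…

-1.16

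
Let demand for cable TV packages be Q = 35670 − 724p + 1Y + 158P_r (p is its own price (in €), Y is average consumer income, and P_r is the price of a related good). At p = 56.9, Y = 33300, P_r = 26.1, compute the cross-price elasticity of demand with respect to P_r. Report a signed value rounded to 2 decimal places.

At the given values, Q = 35670 − 724(56.9) + 1(33300) + 158(26.1) = 31898.2.
∂Q/∂P_r = 158.
E = (158) × (26.1/31898.2) = 0.1292…

0.13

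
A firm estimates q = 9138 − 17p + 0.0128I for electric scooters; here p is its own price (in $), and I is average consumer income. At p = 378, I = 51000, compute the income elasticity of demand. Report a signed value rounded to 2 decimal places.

At the given values, q = 9138 − 17(378) + 0.0128(51000) = 3364.8.
∂q/∂I = 0.0128.
E = (0.0128) × (51000/3364.8) = 0.1940…

0.19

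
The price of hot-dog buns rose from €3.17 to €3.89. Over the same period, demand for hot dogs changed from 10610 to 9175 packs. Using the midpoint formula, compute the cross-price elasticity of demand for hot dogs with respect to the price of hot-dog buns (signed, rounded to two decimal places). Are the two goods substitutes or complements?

-0.71; complements

%ΔQ_{hot dogs} = (9175 − 10610)/avg = -1435/9892.5 = -0.145059…
%ΔP_{hot-dog buns} = (3.89 − 3.17)/avg = 0.72/3.53 = 0.203966…
E_cross = (-1435/9892.5) / (0.72/3.53) = -0.7111…
E_cross < 0 ⇒ the goods are complements.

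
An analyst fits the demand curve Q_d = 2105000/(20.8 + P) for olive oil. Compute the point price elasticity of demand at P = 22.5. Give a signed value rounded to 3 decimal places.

dQ_d/dP = −2105000/(20.8 + P)² = -1122.73. At P = 22.5, Q_d = 48614.3.
Ed = (dQ_d/dP)·(P/Q_d) = (-1122.73) × (22.5/48614.3) = -0.51963…

-0.520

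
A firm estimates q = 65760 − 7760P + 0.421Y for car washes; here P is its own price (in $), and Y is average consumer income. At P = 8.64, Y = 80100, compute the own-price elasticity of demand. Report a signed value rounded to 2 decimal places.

At the given values, q = 65760 − 7760(8.64) + 0.421(80100) = 32435.7.
∂q/∂P = −7760.
E = (-7760) × (8.64/32435.7) = -2.0670…

-2.07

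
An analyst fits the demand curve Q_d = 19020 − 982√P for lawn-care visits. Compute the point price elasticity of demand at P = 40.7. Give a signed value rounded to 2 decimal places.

dQ_d/dP = −982/(2√P) = -76.9634. At P = 40.7, Q_d = 12755.2.
Ed = (dQ_d/dP)·(P/Q_d) = (-76.9634) × (40.7/12755.2) = -0.2455…

-0.25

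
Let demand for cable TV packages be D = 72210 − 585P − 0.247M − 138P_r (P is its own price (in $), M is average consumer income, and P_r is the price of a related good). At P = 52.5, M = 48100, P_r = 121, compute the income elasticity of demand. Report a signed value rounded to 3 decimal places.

-0.920

At the given values, D = 72210 − 585(52.5) − 0.247(48100) − 138(121) = 12918.8.
∂D/∂M = -0.247.
E = (-0.247) × (48100/12918.8) = -0.91964…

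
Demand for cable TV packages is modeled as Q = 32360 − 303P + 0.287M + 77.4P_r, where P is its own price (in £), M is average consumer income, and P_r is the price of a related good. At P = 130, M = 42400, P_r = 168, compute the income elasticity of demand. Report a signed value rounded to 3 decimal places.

At the given values, Q = 32360 − 303(130) + 0.287(42400) + 77.4(168) = 18142.
∂Q/∂M = 0.287.
E = (0.287) × (42400/18142) = 0.67075…

0.671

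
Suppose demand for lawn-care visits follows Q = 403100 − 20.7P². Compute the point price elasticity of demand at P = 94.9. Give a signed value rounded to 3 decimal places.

dQ/dP = −2·20.7·P = -3928.86. At P = 94.9, Q = 216675.593.
Ed = (dQ/dP)·(P/Q) = (-3928.86) × (94.9/216675.593) = -1.72076…

-1.721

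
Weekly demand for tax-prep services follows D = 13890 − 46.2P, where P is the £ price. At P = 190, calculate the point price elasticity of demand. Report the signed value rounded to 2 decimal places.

-1.72

dD/dP = −46.2. At P = 190, D = 13890 − 46.2(190) = 5112.
Ed = (dD/dP)·(P/D) = −46.2 × (190/5112) = -1.7171…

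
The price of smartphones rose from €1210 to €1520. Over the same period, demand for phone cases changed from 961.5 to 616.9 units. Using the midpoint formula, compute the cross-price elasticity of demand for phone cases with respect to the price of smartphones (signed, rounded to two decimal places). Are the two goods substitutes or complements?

%ΔQ_{phone cases} = (616.9 − 961.5)/avg = -344.6/789.2 = -0.436644…
%ΔP_{smartphones} = (1520 − 1210)/avg = 310/1365 = 0.227106…
E_cross = (-344.6/789.2) / (310/1365) = -1.9226…
E_cross < 0 ⇒ the goods are complements.

-1.92; complements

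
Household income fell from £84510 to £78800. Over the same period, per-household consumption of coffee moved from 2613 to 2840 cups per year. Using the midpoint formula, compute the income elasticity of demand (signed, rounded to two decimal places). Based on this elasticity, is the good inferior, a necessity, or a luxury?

%ΔQ = (2840 − 2613)/[( 2613 + 2840)/2] = 227/2726.5 = 0.083256…
%ΔIncome = (78800 − 84510)/[( 84510 + 78800)/2] = -5710/81655 = -0.069928…
E_income = (227/2726.5) / (-5710/81655) = -1.1906…
E_income < 0 ⇒ inferior good.

-1.19; inferior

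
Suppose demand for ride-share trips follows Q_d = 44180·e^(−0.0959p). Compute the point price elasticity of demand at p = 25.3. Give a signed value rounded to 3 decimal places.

dQ_d/dp = −0.0959·Q_d = -374.394. At p = 25.3, Q_d = 3904.
Ed = (dQ_d/dp)·(p/Q_d) = (-374.394) × (25.3/3904) = -2.42627

-2.426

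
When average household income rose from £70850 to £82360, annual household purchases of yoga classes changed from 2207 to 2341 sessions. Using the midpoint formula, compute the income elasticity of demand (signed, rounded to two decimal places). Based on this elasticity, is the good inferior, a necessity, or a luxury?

%ΔQ = (2341 − 2207)/[( 2207 + 2341)/2] = 134/2274 = 0.058927…
%ΔIncome = (82360 − 70850)/[( 70850 + 82360)/2] = 11510/76605 = 0.150251…
E_income = (134/2274) / (11510/76605) = 0.3921…
0 < E_income < 1 ⇒ normal good, necessity.

0.39; necessity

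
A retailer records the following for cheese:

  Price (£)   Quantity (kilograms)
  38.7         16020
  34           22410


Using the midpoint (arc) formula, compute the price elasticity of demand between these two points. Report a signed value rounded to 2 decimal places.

-2.57

%ΔQ = (22410 − 16020) / [(16020 + 22410)/2] = 6390/19215 = 0.332552…
%ΔP = (34 − 38.7) / [(38.7 + 34)/2] = -4.7/36.35 = -0.129298…
Arc Ed = %ΔQ / %ΔP = (6390/19215) / (-4.7/36.35) = -2.5719…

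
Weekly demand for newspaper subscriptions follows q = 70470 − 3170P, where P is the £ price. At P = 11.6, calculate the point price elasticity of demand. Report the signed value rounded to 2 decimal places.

dq/dP = −3170. At P = 11.6, q = 70470 − 3170(11.6) = 33698.
Ed = (dq/dP)·(P/q) = −3170 × (11.6/33698) = -1.0912…

-1.09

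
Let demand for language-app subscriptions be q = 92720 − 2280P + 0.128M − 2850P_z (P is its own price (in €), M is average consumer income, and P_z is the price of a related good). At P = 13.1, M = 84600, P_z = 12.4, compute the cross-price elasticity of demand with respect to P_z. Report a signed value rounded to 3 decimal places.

-0.922

At the given values, q = 92720 − 2280(13.1) + 0.128(84600) − 2850(12.4) = 38340.8.
∂q/∂P_z = -2850.
E = (-2850) × (12.4/38340.8) = -0.92173…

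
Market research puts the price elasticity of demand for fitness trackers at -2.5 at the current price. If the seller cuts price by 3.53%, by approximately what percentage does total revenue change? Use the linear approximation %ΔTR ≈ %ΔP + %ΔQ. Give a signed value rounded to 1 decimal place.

%ΔQ ≈ Ed × %ΔP = (-2.5) × (-3.53%) = +8.8250%
%ΔTR ≈ %ΔP + %ΔQ = (-3.53%) + (+8.8250%) = +5.2950%

+5.3%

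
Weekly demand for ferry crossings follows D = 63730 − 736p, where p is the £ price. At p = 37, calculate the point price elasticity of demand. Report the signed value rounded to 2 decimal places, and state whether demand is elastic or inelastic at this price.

dD/dp = −736. At p = 37, D = 63730 − 736(37) = 36498.
Ed = (dD/dp)·(p/D) = −736 × (37/36498) = -0.7461…
|Ed| = 0.75 < 1, so demand is inelastic.

-0.75; inelastic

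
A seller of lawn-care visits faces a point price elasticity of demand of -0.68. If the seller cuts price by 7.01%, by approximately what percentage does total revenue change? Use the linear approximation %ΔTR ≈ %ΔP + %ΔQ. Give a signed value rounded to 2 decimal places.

-2.24%

%ΔQ ≈ Ed × %ΔP = (-0.68) × (-7.01%) = +4.7668%
%ΔTR ≈ %ΔP + %ΔQ = (-7.01%) + (+4.7668%) = -2.2432%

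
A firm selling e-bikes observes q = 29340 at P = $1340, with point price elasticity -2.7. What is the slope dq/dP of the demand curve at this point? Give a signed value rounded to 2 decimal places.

Ed = (dq/dP)·(P/q) ⇒ dq/dP = Ed·q/P = (-2.7)·29340/1340 = -59.1179…

-59.12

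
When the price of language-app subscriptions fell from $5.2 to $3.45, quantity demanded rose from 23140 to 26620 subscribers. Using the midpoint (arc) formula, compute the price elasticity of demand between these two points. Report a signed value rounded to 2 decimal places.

-0.35

%ΔQ = (26620 − 23140) / [(23140 + 26620)/2] = 3480/24880 = 0.139871…
%ΔP = (3.45 − 5.2) / [(5.2 + 3.45)/2] = -1.75/4.325 = -0.404624…
Arc Ed = %ΔQ / %ΔP = (3480/24880) / (-1.75/4.325) = -0.3456…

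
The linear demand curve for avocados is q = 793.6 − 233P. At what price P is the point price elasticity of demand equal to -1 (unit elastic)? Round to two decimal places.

1.70

Ed = −233P/(793.6 − 233P). Set this equal to -1:
233P = 1·(793.6 − 233P) ⇒ 233P(1 + 1) = 1·793.6
P = 1·793.6 / (233·2) = 1.7030…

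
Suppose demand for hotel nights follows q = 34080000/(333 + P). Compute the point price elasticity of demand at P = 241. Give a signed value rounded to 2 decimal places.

dq/dP = −34080000/(333 + P)² = -103.437. At P = 241, q = 59372.8.
Ed = (dq/dP)·(P/q) = (-103.437) × (241/59372.8) = -0.4198…

-0.42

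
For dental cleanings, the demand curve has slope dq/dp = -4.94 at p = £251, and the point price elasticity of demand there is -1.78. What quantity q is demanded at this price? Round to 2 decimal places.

Ed = (dq/dp)·(p/q) ⇒ q = (dq/dp)·p/Ed = (-4.94)·251/(-1.78) = 696.5955…

696.60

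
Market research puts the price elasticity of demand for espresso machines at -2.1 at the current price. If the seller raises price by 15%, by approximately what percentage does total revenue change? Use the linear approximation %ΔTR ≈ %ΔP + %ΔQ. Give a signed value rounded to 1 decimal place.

%ΔQ ≈ Ed × %ΔP = (-2.1) × (+15%) = -31.5000%
%ΔTR ≈ %ΔP + %ΔQ = (+15%) + (-31.5000%) = -16.5000%

-16.5%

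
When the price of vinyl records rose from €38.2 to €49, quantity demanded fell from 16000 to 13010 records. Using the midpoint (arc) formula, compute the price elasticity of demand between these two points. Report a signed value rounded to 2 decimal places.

-0.83

%ΔQ = (13010 − 16000) / [(16000 + 13010)/2] = -2990/14505 = -0.206135…
%ΔP = (49 − 38.2) / [(38.2 + 49)/2] = 10.8/43.6 = 0.247706…
Arc Ed = %ΔQ / %ΔP = (-2990/14505) / (10.8/43.6) = -0.8321…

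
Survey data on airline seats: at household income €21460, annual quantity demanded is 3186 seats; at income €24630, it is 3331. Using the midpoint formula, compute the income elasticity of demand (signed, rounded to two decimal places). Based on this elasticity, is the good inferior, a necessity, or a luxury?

0.32; necessity

%ΔQ = (3331 − 3186)/[( 3186 + 3331)/2] = 145/3258.5 = 0.044499…
%ΔIncome = (24630 − 21460)/[( 21460 + 24630)/2] = 3170/23045 = 0.137556…
E_income = (145/3258.5) / (3170/23045) = 0.3234…
0 < E_income < 1 ⇒ normal good, necessity.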